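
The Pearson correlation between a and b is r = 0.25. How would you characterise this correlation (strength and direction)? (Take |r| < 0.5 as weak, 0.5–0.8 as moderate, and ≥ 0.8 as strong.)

weak positive

r = 0.25 > 0 so the relationship is positive.
|r| = 0.25, which falls in the weak range.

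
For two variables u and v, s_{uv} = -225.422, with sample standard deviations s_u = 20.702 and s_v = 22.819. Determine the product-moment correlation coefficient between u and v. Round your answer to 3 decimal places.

r = Cov(u,v) / (s_u · s_v) = -225.422 / (20.702 × 22.819)
  = -225.422 / 472.3989 ≈ -0.477

-0.477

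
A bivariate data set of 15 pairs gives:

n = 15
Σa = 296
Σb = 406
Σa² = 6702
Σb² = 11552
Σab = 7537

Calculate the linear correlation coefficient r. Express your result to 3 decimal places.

r = (nΣab − ΣaΣb) / √[(nΣa² − (Σa)²)(nΣb² − (Σb)²)]
Numerator: 15×7537 − 296×406 = -7121
Denominator: √[(100530 − 87616)(173280 − 164836)] = √[12914 × 8444] = 10442.5005
r = -7121 / 10442.5005 ≈ -0.682

-0.682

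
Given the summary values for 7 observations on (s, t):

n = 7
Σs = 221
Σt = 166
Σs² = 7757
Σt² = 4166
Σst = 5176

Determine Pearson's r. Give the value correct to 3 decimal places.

-0.153

r = (nΣst − ΣsΣt) / √[(nΣs² − (Σs)²)(nΣt² − (Σt)²)]
Numerator: 7×5176 − 221×166 = -454
Denominator: √[(54299 − 48841)(29162 − 27556)] = √[5458 × 1606] = 2960.6668
r = -454 / 2960.6668 ≈ -0.153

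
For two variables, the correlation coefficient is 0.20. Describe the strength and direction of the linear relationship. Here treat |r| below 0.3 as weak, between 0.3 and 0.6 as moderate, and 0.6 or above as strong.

r = 0.20 > 0 so the relationship is positive.
|r| = 0.20, which falls in the weak range.

weak positive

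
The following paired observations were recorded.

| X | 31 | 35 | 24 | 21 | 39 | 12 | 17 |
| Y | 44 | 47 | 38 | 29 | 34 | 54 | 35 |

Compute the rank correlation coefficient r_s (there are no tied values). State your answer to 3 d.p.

-0.179

Rank X: 5, 6, 4, 3, 7, 1, 2
Rank Y: 5, 6, 4, 1, 2, 7, 3
d = rank(X) − rank(Y): 0, 0, 0, 2, 5, -6, -1; Σd² = 66
ρ = 1 − 6Σd² / [n(n²−1)] = 1 − 6×66 / (7×48) = 1 − 396/336 ≈ -0.179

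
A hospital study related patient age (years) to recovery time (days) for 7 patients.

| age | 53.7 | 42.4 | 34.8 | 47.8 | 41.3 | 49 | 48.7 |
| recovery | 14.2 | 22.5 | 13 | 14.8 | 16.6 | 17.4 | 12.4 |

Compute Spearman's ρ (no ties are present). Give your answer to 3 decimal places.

Rank age: 7, 3, 1, 4, 2, 6, 5
Rank recovery: 3, 7, 2, 4, 5, 6, 1
d = rank(age) − rank(recovery): 4, -4, -1, 0, -3, 0, 4; Σd² = 58
ρ = 1 − 6Σd² / [n(n²−1)] = 1 − 6×58 / (7×48) = 1 − 348/336 ≈ -0.036

-0.036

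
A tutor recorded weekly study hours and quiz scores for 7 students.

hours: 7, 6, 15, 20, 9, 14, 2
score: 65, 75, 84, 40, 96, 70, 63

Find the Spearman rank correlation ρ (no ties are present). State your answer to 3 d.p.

0.000

Rank hours: 3, 2, 6, 7, 4, 5, 1
Rank score: 3, 5, 6, 1, 7, 4, 2
d = rank(hours) − rank(score): 0, -3, 0, 6, -3, 1, -1; Σd² = 56
ρ = 1 − 6Σd² / [n(n²−1)] = 1 − 6×56 / (7×48) = 1 − 336/336 ≈ 0.000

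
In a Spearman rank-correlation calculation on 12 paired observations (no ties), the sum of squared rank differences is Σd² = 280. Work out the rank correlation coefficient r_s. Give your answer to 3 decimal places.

ρ = 1 − 6Σd² / [n(n²−1)] = 1 − 6×280 / (12×143)
  = 1 − 1680/1716 = 1 − 0.9790 ≈ 0.021

0.021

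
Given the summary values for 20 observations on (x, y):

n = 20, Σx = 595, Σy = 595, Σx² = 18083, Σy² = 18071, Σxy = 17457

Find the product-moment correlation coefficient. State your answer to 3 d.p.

r = (nΣxy − ΣxΣy) / √[(nΣx² − (Σx)²)(nΣy² − (Σy)²)]
Numerator: 20×17457 − 595×595 = -4885
Denominator: √[(361660 − 354025)(361420 − 354025)] = √[7635 × 7395] = 7514.0419
r = -4885 / 7514.0419 ≈ -0.650

-0.650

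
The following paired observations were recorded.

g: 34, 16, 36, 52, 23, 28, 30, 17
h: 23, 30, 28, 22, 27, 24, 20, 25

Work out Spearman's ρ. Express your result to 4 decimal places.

-0.5238

Rank g: 6, 1, 7, 8, 3, 4, 5, 2
Rank h: 3, 8, 7, 2, 6, 4, 1, 5
d = rank(g) − rank(h): 3, -7, 0, 6, -3, 0, 4, -3; Σd² = 128
ρ = 1 − 6Σd² / [n(n²−1)] = 1 − 6×128 / (8×63) = 1 − 768/504 ≈ -0.5238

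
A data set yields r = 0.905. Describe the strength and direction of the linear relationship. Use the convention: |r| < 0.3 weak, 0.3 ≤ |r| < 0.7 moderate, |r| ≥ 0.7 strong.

r = 0.905 > 0 so the relationship is positive.
|r| = 0.905, which falls in the strong range.

strong positive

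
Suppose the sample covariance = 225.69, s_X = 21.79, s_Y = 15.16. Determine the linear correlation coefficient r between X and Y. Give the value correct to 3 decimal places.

0.683

r = Cov(X,Y) / (s_X · s_Y) = 225.69 / (21.79 × 15.16)
  = 225.69 / 330.3364 ≈ 0.683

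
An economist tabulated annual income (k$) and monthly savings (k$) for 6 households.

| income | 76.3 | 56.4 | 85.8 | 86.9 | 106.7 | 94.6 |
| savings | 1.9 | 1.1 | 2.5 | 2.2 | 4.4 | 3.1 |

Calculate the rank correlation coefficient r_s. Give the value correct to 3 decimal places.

Rank income: 2, 1, 3, 4, 6, 5
Rank savings: 2, 1, 4, 3, 6, 5
d = rank(income) − rank(savings): 0, 0, -1, 1, 0, 0; Σd² = 2
ρ = 1 − 6Σd² / [n(n²−1)] = 1 − 6×2 / (6×35) = 1 − 12/210 ≈ 0.943

0.943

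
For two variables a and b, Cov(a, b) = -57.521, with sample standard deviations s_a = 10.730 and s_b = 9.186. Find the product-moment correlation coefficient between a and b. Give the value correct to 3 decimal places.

-0.584

r = Cov(a,b) / (s_a · s_b) = -57.521 / (10.730 × 9.186)
  = -57.521 / 98.5658 ≈ -0.584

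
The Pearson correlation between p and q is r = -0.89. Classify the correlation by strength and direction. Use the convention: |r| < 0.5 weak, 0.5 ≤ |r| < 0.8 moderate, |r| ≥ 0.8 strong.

r = -0.89 < 0 so the relationship is negative.
|r| = 0.89, which falls in the strong range.

strong negative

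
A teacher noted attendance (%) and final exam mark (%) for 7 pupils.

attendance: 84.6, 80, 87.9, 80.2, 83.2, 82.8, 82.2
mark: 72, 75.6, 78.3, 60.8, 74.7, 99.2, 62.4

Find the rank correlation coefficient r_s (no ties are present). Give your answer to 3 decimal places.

0.321

Rank attendance: 6, 1, 7, 2, 5, 4, 3
Rank mark: 3, 5, 6, 1, 4, 7, 2
d = rank(attendance) − rank(mark): 3, -4, 1, 1, 1, -3, 1; Σd² = 38
ρ = 1 − 6Σd² / [n(n²−1)] = 1 − 6×38 / (7×48) = 1 − 228/336 ≈ 0.321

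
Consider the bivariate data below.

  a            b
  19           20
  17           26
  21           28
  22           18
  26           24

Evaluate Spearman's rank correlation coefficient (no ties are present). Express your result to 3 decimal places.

Rank a: 2, 1, 3, 4, 5
Rank b: 2, 4, 5, 1, 3
d = rank(a) − rank(b): 0, -3, -2, 3, 2; Σd² = 26
ρ = 1 − 6Σd² / [n(n²−1)] = 1 − 6×26 / (5×24) = 1 − 156/120 ≈ -0.300

-0.300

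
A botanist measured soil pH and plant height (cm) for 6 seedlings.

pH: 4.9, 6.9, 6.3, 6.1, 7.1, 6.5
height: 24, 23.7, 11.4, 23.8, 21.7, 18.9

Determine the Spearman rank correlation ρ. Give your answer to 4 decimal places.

-0.4857

Rank pH: 1, 5, 3, 2, 6, 4
Rank height: 6, 4, 1, 5, 3, 2
d = rank(pH) − rank(height): -5, 1, 2, -3, 3, 2; Σd² = 52
ρ = 1 − 6Σd² / [n(n²−1)] = 1 − 6×52 / (6×35) = 1 − 312/210 ≈ -0.4857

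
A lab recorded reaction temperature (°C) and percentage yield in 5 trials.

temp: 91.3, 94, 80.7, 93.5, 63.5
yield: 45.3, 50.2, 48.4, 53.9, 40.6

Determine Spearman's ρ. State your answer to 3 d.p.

Rank temp: 3, 5, 2, 4, 1
Rank yield: 2, 4, 3, 5, 1
d = rank(temp) − rank(yield): 1, 1, -1, -1, 0; Σd² = 4
ρ = 1 − 6Σd² / [n(n²−1)] = 1 − 6×4 / (5×24) = 1 − 24/120 ≈ 0.800

0.800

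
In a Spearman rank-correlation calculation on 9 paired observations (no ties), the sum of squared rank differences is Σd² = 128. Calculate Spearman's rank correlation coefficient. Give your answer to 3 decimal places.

ρ = 1 − 6Σd² / [n(n²−1)] = 1 − 6×128 / (9×80)
  = 1 − 768/720 = 1 − 1.0667 ≈ -0.067

-0.067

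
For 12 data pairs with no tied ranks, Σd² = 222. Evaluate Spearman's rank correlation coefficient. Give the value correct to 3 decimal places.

ρ = 1 − 6Σd² / [n(n²−1)] = 1 − 6×222 / (12×143)
  = 1 − 1332/1716 = 1 − 0.7762 ≈ 0.224

0.224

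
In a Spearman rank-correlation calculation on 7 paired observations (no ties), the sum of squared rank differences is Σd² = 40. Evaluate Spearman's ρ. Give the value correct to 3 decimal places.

ρ = 1 − 6Σd² / [n(n²−1)] = 1 − 6×40 / (7×48)
  = 1 − 240/336 = 1 − 0.7143 ≈ 0.286

0.286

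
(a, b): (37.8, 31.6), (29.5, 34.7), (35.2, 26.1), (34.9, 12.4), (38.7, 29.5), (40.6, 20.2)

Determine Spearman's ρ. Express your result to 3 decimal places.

-0.257

Rank a: 4, 1, 3, 2, 5, 6
Rank b: 5, 6, 3, 1, 4, 2
d = rank(a) − rank(b): -1, -5, 0, 1, 1, 4; Σd² = 44
ρ = 1 − 6Σd² / [n(n²−1)] = 1 − 6×44 / (6×35) = 1 − 264/210 ≈ -0.257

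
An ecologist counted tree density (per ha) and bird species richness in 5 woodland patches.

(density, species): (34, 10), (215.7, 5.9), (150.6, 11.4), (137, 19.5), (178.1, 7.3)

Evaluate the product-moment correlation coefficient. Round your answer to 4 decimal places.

-0.3041

n = 5, Σx = 715.4, Σy = 54.1, Σx² = 120851.46, Σy² = 698.31, Σxy = 7301.1
nΣxy − ΣxΣy = 36505.5 − 38703.14 = -2197.64
nΣx² − (Σx)² = 604257.3 − 511797.16 = 92460.14; nΣy² − (Σy)² = 3491.55 − 2926.81 = 564.74
r = -2197.64 / √(92460.14 × 564.74) = -2197.64 / 7226.0597 ≈ -0.3041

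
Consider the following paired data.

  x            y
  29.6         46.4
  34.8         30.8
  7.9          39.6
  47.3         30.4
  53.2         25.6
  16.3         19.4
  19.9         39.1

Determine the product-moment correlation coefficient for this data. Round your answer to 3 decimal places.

-0.277

n = 7, Σx = 209, Σy = 231.3, Σx² = 7878.84, Σy² = 8154.45, Σxy = 6652.27
nΣxy − ΣxΣy = 46565.89 − 48341.7 = -1775.81
nΣx² − (Σx)² = 55151.88 − 43681 = 11470.88; nΣy² − (Σy)² = 57081.15 − 53499.69 = 3581.46
r = -1775.81 / √(11470.88 × 3581.46) = -1775.81 / 6409.5630 ≈ -0.277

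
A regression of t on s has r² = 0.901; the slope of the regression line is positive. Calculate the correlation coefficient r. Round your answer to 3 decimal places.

|r| = √0.901 = 0.949
The association is positive, so r = 0.949.

0.949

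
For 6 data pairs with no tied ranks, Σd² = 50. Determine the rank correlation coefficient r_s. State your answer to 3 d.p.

-0.429

ρ = 1 − 6Σd² / [n(n²−1)] = 1 − 6×50 / (6×35)
  = 1 − 300/210 = 1 − 1.4286 ≈ -0.429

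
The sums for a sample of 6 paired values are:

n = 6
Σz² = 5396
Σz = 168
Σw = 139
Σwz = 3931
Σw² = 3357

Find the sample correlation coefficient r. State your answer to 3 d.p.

0.127

r = (nΣwz − ΣwΣz) / √[(nΣw² − (Σw)²)(nΣz² − (Σz)²)]
Numerator: 6×3931 − 139×168 = 234
Denominator: √[(20142 − 19321)(32376 − 28224)] = √[821 × 4152] = 1846.2914
r = 234 / 1846.2914 ≈ 0.127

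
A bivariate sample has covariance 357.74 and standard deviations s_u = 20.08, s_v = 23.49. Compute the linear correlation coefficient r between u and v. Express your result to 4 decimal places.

r = Cov(u,v) / (s_u · s_v) = 357.74 / (20.08 × 23.49)
  = 357.74 / 471.6792 ≈ 0.7584

0.7584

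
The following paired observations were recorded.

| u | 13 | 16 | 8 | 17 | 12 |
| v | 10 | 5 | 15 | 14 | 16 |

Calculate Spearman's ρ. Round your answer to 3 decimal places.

Rank u: 3, 4, 1, 5, 2
Rank v: 2, 1, 4, 3, 5
d = rank(u) − rank(v): 1, 3, -3, 2, -3; Σd² = 32
ρ = 1 − 6Σd² / [n(n²−1)] = 1 − 6×32 / (5×24) = 1 − 192/120 ≈ -0.600

-0.600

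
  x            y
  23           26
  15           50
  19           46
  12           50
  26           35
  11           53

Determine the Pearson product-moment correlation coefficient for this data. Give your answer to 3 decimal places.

-0.869

n = 6, Σx = 106, Σy = 260, Σx² = 2056, Σy² = 11826, Σxy = 4315
nΣxy − ΣxΣy = 25890 − 27560 = -1670
nΣx² − (Σx)² = 12336 − 11236 = 1100; nΣy² − (Σy)² = 70956 − 67600 = 3356
r = -1670 / √(1100 × 3356) = -1670 / 1921.3537 ≈ -0.869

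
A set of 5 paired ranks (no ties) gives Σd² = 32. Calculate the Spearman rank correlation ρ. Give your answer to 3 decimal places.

ρ = 1 − 6Σd² / [n(n²−1)] = 1 − 6×32 / (5×24)
  = 1 − 192/120 = 1 − 1.6000 ≈ -0.600

-0.600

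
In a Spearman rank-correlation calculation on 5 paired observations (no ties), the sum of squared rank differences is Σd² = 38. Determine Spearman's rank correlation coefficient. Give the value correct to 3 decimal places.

ρ = 1 − 6Σd² / [n(n²−1)] = 1 − 6×38 / (5×24)
  = 1 − 228/120 = 1 − 1.9000 ≈ -0.900

-0.900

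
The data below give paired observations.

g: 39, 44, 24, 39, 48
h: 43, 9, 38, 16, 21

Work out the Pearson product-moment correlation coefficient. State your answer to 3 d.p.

n = 5, Σg = 194, Σh = 127, Σg² = 7858, Σh² = 4071, Σgh = 4617
nΣgh − ΣgΣh = 23085 − 24638 = -1553
nΣg² − (Σg)² = 39290 − 37636 = 1654; nΣh² − (Σh)² = 20355 − 16129 = 4226
r = -1553 / √(1654 × 4226) = -1553 / 2643.8237 ≈ -0.587

-0.587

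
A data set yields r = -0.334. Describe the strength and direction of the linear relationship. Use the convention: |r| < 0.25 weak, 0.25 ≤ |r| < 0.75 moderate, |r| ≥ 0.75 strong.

moderate negative

r = -0.334 < 0 so the relationship is negative.
|r| = 0.334, which falls in the moderate range.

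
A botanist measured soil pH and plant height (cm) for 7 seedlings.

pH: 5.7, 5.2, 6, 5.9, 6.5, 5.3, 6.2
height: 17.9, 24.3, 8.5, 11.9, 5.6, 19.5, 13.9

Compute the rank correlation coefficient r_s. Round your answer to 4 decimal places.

Rank pH: 3, 1, 5, 4, 7, 2, 6
Rank height: 5, 7, 2, 3, 1, 6, 4
d = rank(pH) − rank(height): -2, -6, 3, 1, 6, -4, 2; Σd² = 106
ρ = 1 − 6Σd² / [n(n²−1)] = 1 − 6×106 / (7×48) = 1 − 636/336 ≈ -0.8929

-0.8929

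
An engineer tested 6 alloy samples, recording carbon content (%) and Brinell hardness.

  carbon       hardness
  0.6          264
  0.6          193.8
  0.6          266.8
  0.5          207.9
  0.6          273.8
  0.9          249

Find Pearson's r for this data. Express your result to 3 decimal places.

n = 6, Σx = 3.8, Σy = 1455.3, Σx² = 2.5, Σy² = 358626.53, Σxy = 927.09
nΣxy − ΣxΣy = 5562.54 − 5530.14 = 32.4
nΣx² − (Σx)² = 15 − 14.44 = 0.56; nΣy² − (Σy)² = 2151759.18 − 2117898.09 = 33861.09
r = 32.4 / √(0.56 × 33861.09) = 32.4 / 137.7033 ≈ 0.235

0.235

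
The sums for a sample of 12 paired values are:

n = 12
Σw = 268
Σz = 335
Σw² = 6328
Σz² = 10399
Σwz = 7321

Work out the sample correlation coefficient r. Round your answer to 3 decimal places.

-0.268

r = (nΣwz − ΣwΣz) / √[(nΣw² − (Σw)²)(nΣz² − (Σz)²)]
Numerator: 12×7321 − 268×335 = -1928
Denominator: √[(75936 − 71824)(124788 − 112225)] = √[4112 × 12563] = 7187.4235
r = -1928 / 7187.4235 ≈ -0.268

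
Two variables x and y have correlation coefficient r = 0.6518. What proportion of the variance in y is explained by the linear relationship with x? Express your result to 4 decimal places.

r² = (0.6518)² = 0.4248

0.4248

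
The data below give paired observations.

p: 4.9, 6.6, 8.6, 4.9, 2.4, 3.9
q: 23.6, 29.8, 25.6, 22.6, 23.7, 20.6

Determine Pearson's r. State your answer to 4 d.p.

0.5708

n = 6, Σp = 31.3, Σq = 145.9, Σp² = 186.51, Σq² = 3597.17, Σpq = 780.44
nΣpq − ΣpΣq = 4682.64 − 4566.67 = 115.97
nΣp² − (Σp)² = 1119.06 − 979.69 = 139.37; nΣq² − (Σq)² = 21583.02 − 21286.81 = 296.21
r = 115.97 / √(139.37 × 296.21) = 115.97 / 203.1817 ≈ 0.5708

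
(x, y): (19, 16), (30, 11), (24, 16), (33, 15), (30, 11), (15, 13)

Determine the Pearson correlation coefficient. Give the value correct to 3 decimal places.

-0.310

n = 6, Σx = 151, Σy = 82, Σx² = 4051, Σy² = 1148, Σxy = 2038
nΣxy − ΣxΣy = 12228 − 12382 = -154
nΣx² − (Σx)² = 24306 − 22801 = 1505; nΣy² − (Σy)² = 6888 − 6724 = 164
r = -154 / √(1505 × 164) = -154 / 496.8098 ≈ -0.310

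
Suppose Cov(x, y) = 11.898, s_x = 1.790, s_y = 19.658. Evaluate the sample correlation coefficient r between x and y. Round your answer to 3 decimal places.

0.338

r = Cov(x,y) / (s_x · s_y) = 11.898 / (1.790 × 19.658)
  = 11.898 / 35.1878 ≈ 0.338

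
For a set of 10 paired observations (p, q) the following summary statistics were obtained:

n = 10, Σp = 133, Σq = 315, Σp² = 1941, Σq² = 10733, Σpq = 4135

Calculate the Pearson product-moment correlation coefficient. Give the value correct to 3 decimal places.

-0.146

r = (nΣpq − ΣpΣq) / √[(nΣp² − (Σp)²)(nΣq² − (Σq)²)]
Numerator: 10×4135 − 133×315 = -545
Denominator: √[(19410 − 17689)(107330 − 99225)] = √[1721 × 8105] = 3734.7965
r = -545 / 3734.7965 ≈ -0.146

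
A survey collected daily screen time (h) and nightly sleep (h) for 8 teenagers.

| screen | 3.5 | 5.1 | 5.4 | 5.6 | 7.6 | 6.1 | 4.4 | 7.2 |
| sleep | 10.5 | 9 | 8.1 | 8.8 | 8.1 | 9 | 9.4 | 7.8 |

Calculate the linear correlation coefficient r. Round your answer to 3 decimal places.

n = 8, Σx = 44.9, Σy = 70.7, Σx² = 264.95, Σy² = 630.11, Σxy = 389.65
nΣxy − ΣxΣy = 3117.2 − 3174.43 = -57.23
nΣx² − (Σx)² = 2119.6 − 2016.01 = 103.59; nΣy² − (Σy)² = 5040.88 − 4998.49 = 42.39
r = -57.23 / √(103.59 × 42.39) = -57.23 / 66.2660 ≈ -0.864

-0.864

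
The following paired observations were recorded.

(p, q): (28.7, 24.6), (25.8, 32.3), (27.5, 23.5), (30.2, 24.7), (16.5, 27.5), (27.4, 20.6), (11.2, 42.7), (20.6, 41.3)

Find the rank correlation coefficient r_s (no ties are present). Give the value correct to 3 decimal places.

Rank p: 7, 4, 6, 8, 2, 5, 1, 3
Rank q: 3, 6, 2, 4, 5, 1, 8, 7
d = rank(p) − rank(q): 4, -2, 4, 4, -3, 4, -7, -4; Σd² = 142
ρ = 1 − 6Σd² / [n(n²−1)] = 1 − 6×142 / (8×63) = 1 − 852/504 ≈ -0.690

-0.690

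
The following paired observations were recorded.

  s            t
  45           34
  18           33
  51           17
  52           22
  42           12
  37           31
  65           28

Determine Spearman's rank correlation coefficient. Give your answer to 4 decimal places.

-0.3214

Rank s: 4, 1, 5, 6, 3, 2, 7
Rank t: 7, 6, 2, 3, 1, 5, 4
d = rank(s) − rank(t): -3, -5, 3, 3, 2, -3, 3; Σd² = 74
ρ = 1 − 6Σd² / [n(n²−1)] = 1 − 6×74 / (7×48) = 1 − 444/336 ≈ -0.3214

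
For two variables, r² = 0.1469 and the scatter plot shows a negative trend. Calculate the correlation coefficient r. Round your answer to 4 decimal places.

|r| = √0.1469 = 0.3833
The association is negative, so r = −0.3833.

-0.3833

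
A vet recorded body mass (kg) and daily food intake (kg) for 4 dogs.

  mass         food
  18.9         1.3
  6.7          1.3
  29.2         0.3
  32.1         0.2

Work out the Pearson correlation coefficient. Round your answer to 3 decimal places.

-0.900

n = 4, Σx = 86.9, Σy = 3.1, Σx² = 2285.15, Σy² = 3.51, Σxy = 48.46
nΣxy − ΣxΣy = 193.84 − 269.39 = -75.55
nΣx² − (Σx)² = 9140.6 − 7551.61 = 1588.99; nΣy² − (Σy)² = 14.04 − 9.61 = 4.43
r = -75.55 / √(1588.99 × 4.43) = -75.55 / 83.9001 ≈ -0.900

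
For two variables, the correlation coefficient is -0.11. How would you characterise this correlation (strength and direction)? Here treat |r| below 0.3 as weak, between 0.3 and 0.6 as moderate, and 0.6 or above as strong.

r = -0.11 < 0 so the relationship is negative.
|r| = 0.11, which falls in the weak range.

weak negative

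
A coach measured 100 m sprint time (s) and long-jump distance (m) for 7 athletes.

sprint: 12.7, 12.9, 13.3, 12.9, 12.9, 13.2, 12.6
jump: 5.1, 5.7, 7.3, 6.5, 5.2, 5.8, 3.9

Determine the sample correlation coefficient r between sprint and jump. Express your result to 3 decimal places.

n = 7, Σx = 90.5, Σy = 39.5, Σx² = 1170.41, Σy² = 229.93, Σxy = 512.02
nΣxy − ΣxΣy = 3584.14 − 3574.75 = 9.39
nΣx² − (Σx)² = 8192.87 − 8190.25 = 2.62; nΣy² − (Σy)² = 1609.51 − 1560.25 = 49.26
r = 9.39 / √(2.62 × 49.26) = 9.39 / 11.3605 ≈ 0.827

0.827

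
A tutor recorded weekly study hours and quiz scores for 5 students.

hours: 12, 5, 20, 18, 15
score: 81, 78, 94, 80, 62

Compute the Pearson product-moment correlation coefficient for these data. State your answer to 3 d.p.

0.306

n = 5, Σx = 70, Σy = 395, Σx² = 1118, Σy² = 31725, Σxy = 5612
nΣxy − ΣxΣy = 28060 − 27650 = 410
nΣx² − (Σx)² = 5590 − 4900 = 690; nΣy² − (Σy)² = 158625 − 156025 = 2600
r = 410 / √(690 × 2600) = 410 / 1339.4029 ≈ 0.306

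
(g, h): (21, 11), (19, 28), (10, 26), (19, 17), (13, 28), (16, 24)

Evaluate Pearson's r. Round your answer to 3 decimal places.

-0.658

n = 6, Σg = 98, Σh = 134, Σg² = 1688, Σh² = 3230, Σgh = 2094
nΣgh − ΣgΣh = 12564 − 13132 = -568
nΣg² − (Σg)² = 10128 − 9604 = 524; nΣh² − (Σh)² = 19380 − 17956 = 1424
r = -568 / √(524 × 1424) = -568 / 863.8148 ≈ -0.658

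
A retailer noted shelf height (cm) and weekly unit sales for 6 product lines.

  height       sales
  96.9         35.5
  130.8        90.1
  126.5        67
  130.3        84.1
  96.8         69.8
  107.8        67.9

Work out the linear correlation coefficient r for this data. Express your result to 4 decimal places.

n = 6, Σx = 689.1, Σy = 414.4, Σx² = 80469.67, Σy² = 30422.52, Σxy = 48735.02
nΣxy − ΣxΣy = 292410.12 − 285563.04 = 6847.08
nΣx² − (Σx)² = 482818.02 − 474858.81 = 7959.21; nΣy² − (Σy)² = 182535.12 − 171727.36 = 10807.76
r = 6847.08 / √(7959.21 × 10807.76) = 6847.08 / 9274.7631 ≈ 0.7382

0.7382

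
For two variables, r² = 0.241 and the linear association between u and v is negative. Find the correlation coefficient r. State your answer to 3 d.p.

-0.491

|r| = √0.241 = 0.491
The association is negative, so r = −0.491.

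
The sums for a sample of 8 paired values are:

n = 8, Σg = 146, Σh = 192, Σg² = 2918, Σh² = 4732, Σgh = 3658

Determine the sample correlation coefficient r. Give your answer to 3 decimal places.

r = (nΣgh − ΣgΣh) / √[(nΣg² − (Σg)²)(nΣh² − (Σh)²)]
Numerator: 8×3658 − 146×192 = 1232
Denominator: √[(23344 − 21316)(37856 − 36864)] = √[2028 × 992] = 1418.3709
r = 1232 / 1418.3709 ≈ 0.869

0.869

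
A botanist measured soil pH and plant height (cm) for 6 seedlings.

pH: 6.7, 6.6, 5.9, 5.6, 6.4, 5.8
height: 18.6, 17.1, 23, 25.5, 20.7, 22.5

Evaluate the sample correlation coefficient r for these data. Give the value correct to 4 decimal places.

-0.9461

n = 6, Σx = 37, Σy = 127.4, Σx² = 229.22, Σy² = 2752.36, Σxy = 778.96
nΣxy − ΣxΣy = 4673.76 − 4713.8 = -40.04
nΣx² − (Σx)² = 1375.32 − 1369 = 6.32; nΣy² − (Σy)² = 16514.16 − 16230.76 = 283.4
r = -40.04 / √(6.32 × 283.4) = -40.04 / 42.3212 ≈ -0.9461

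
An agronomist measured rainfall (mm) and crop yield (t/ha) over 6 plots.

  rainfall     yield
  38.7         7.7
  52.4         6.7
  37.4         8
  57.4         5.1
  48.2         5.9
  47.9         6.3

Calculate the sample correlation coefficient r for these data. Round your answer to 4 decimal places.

n = 6, Σx = 282, Σy = 39.7, Σx² = 13554.62, Σy² = 268.69, Σxy = 1827.16
nΣxy − ΣxΣy = 10962.96 − 11195.4 = -232.44
nΣx² − (Σx)² = 81327.72 − 79524 = 1803.72; nΣy² − (Σy)² = 1612.14 − 1576.09 = 36.05
r = -232.44 / √(1803.72 × 36.05) = -232.44 / 254.9982 ≈ -0.9115

-0.9115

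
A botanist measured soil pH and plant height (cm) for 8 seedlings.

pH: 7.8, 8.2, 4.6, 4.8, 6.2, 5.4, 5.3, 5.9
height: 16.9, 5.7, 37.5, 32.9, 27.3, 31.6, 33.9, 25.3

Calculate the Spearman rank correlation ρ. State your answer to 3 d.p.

Rank pH: 7, 8, 1, 2, 6, 4, 3, 5
Rank height: 2, 1, 8, 6, 4, 5, 7, 3
d = rank(pH) − rank(height): 5, 7, -7, -4, 2, -1, -4, 2; Σd² = 164
ρ = 1 − 6Σd² / [n(n²−1)] = 1 − 6×164 / (8×63) = 1 − 984/504 ≈ -0.952

-0.952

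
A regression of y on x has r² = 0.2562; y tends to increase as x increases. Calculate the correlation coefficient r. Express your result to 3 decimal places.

|r| = √0.2562 = 0.506
The association is positive, so r = 0.506.

0.506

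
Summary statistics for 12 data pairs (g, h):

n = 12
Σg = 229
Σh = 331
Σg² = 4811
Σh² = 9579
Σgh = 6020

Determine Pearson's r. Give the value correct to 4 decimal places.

-0.6666

r = (nΣgh − ΣgΣh) / √[(nΣg² − (Σg)²)(nΣh² − (Σh)²)]
Numerator: 12×6020 − 229×331 = -3559
Denominator: √[(57732 − 52441)(114948 − 109561)] = √[5291 × 5387] = 5338.7842
r = -3559 / 5338.7842 ≈ -0.6666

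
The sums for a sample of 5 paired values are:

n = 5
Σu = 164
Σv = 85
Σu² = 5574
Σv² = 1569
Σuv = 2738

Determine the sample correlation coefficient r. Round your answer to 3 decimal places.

-0.322

r = (nΣuv − ΣuΣv) / √[(nΣu² − (Σu)²)(nΣv² − (Σv)²)]
Numerator: 5×2738 − 164×85 = -250
Denominator: √[(27870 − 26896)(7845 − 7225)] = √[974 × 620] = 777.0972
r = -250 / 777.0972 ≈ -0.322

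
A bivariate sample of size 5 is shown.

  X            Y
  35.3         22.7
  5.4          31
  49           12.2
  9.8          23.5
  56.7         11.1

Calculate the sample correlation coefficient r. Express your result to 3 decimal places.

n = 5, ΣX = 156.2, ΣY = 100.5, ΣX² = 6987.18, ΣY² = 2300.59, ΣXY = 2426.18
nΣXY − ΣXΣY = 12130.9 − 15698.1 = -3567.2
nΣX² − (ΣX)² = 34935.9 − 24398.44 = 10537.46; nΣY² − (ΣY)² = 11502.95 − 10100.25 = 1402.7
r = -3567.2 / √(10537.46 × 1402.7) = -3567.2 / 3844.5930 ≈ -0.928

-0.928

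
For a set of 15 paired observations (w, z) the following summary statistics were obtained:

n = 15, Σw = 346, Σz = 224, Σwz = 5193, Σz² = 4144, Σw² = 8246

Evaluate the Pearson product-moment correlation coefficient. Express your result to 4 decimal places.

r = (nΣwz − ΣwΣz) / √[(nΣw² − (Σw)²)(nΣz² − (Σz)²)]
Numerator: 15×5193 − 346×224 = 391
Denominator: √[(123690 − 119716)(62160 − 50176)] = √[3974 × 11984] = 6901.0446
r = 391 / 6901.0446 ≈ 0.0567

0.0567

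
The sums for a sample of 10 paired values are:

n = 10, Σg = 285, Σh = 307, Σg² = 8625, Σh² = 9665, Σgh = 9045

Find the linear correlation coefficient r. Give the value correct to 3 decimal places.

0.851

r = (nΣgh − ΣgΣh) / √[(nΣg² − (Σg)²)(nΣh² − (Σh)²)]
Numerator: 10×9045 − 285×307 = 2955
Denominator: √[(86250 − 81225)(96650 − 94249)] = √[5025 × 2401] = 3473.4745
r = 2955 / 3473.4745 ≈ 0.851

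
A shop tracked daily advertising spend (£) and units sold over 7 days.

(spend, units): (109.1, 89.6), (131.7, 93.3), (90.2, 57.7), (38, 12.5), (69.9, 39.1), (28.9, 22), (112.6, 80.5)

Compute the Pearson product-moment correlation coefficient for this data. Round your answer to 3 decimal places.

0.972

n = 7, Σx = 580.4, Σy = 394.7, Σx² = 57227.72, Σy² = 28711.65, Σxy = 40175.7
nΣxy − ΣxΣy = 281229.9 − 229083.88 = 52146.02
nΣx² − (Σx)² = 400594.04 − 336864.16 = 63729.88; nΣy² − (Σy)² = 200981.55 − 155788.09 = 45193.46
r = 52146.02 / √(63729.88 × 45193.46) = 52146.02 / 53667.2506 ≈ 0.972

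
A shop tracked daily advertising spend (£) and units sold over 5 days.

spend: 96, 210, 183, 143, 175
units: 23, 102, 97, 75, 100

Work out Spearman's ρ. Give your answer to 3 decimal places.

Rank spend: 1, 5, 4, 2, 3
Rank units: 1, 5, 3, 2, 4
d = rank(spend) − rank(units): 0, 0, 1, 0, -1; Σd² = 2
ρ = 1 − 6Σd² / [n(n²−1)] = 1 − 6×2 / (5×24) = 1 − 12/120 ≈ 0.900

0.900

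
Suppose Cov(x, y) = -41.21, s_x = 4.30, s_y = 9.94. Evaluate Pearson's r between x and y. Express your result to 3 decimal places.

-0.964

r = Cov(x,y) / (s_x · s_y) = -41.21 / (4.30 × 9.94)
  = -41.21 / 42.7420 ≈ -0.964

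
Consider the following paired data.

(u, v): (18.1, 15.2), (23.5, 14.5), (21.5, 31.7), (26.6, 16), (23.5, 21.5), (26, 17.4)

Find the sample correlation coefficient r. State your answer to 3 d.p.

n = 6, Σu = 139.2, Σv = 116.3, Σu² = 3277.92, Σv² = 2467.19, Σuv = 2680.67
nΣuv − ΣuΣv = 16084.02 − 16188.96 = -104.94
nΣu² − (Σu)² = 19667.52 − 19376.64 = 290.88; nΣv² − (Σv)² = 14803.14 − 13525.69 = 1277.45
r = -104.94 / √(290.88 × 1277.45) = -104.94 / 609.5774 ≈ -0.172

-0.172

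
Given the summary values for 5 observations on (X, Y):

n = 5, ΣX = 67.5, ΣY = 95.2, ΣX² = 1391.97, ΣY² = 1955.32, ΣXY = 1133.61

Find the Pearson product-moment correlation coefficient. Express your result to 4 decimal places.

r = (nΣXY − ΣXΣY) / √[(nΣX² − (ΣX)²)(nΣY² − (ΣY)²)]
Numerator: 5×1133.61 − 67.5×95.2 = -757.95
Denominator: √[(6959.85 − 4556.25)(9776.6 − 9063.04)] = √[2403.6 × 713.56] = 1309.6232
r = -757.95 / 1309.6232 ≈ -0.5788

-0.5788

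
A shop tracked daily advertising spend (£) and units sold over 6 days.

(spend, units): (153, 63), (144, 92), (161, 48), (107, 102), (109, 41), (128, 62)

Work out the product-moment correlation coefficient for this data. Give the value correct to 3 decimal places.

n = 6, Σx = 802, Σy = 408, Σx² = 109780, Σy² = 30666, Σxy = 53934
nΣxy − ΣxΣy = 323604 − 327216 = -3612
nΣx² − (Σx)² = 658680 − 643204 = 15476; nΣy² − (Σy)² = 183996 − 166464 = 17532
r = -3612 / √(15476 × 17532) = -3612 / 16471.9529 ≈ -0.219

-0.219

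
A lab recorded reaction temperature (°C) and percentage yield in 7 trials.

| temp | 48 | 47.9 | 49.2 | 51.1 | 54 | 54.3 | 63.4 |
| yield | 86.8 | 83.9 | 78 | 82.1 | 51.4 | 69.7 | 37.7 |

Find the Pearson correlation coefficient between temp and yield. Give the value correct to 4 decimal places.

-0.9255

n = 7, Σx = 367.9, Σy = 489.6, Σx² = 19514.31, Σy² = 36319.2, Σxy = 25168.61
nΣxy − ΣxΣy = 176180.27 − 180123.84 = -3943.57
nΣx² − (Σx)² = 136600.17 − 135350.41 = 1249.76; nΣy² − (Σy)² = 254234.4 − 239708.16 = 14526.24
r = -3943.57 / √(1249.76 × 14526.24) = -3943.57 / 4260.7879 ≈ -0.9255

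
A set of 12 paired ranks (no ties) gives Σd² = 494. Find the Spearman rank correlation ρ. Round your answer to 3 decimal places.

ρ = 1 − 6Σd² / [n(n²−1)] = 1 − 6×494 / (12×143)
  = 1 − 2964/1716 = 1 − 1.7273 ≈ -0.727

-0.727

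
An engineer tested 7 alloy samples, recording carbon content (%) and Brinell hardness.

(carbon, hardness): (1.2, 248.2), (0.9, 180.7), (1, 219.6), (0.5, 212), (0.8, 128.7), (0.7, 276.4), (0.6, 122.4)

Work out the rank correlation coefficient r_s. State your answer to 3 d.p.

Rank carbon: 7, 5, 6, 1, 4, 3, 2
Rank hardness: 6, 3, 5, 4, 2, 7, 1
d = rank(carbon) − rank(hardness): 1, 2, 1, -3, 2, -4, 1; Σd² = 36
ρ = 1 − 6Σd² / [n(n²−1)] = 1 − 6×36 / (7×48) = 1 − 216/336 ≈ 0.357

0.357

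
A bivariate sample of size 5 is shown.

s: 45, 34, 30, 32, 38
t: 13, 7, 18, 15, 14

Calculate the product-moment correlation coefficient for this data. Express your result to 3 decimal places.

-0.246

n = 5, Σs = 179, Σt = 67, Σs² = 6549, Σt² = 963, Σst = 2375
nΣst − ΣsΣt = 11875 − 11993 = -118
nΣs² − (Σs)² = 32745 − 32041 = 704; nΣt² − (Σt)² = 4815 − 4489 = 326
r = -118 / √(704 × 326) = -118 / 479.0658 ≈ -0.246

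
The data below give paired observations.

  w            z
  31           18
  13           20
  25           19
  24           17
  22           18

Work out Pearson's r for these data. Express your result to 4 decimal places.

-0.6390

n = 5, Σw = 115, Σz = 92, Σw² = 2815, Σz² = 1698, Σwz = 2097
nΣwz − ΣwΣz = 10485 − 10580 = -95
nΣw² − (Σw)² = 14075 − 13225 = 850; nΣz² − (Σz)² = 8490 − 8464 = 26
r = -95 / √(850 × 26) = -95 / 148.6607 ≈ -0.6390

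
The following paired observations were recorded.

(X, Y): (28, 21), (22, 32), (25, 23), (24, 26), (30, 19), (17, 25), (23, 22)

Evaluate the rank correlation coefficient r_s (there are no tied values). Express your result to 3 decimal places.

-0.750

Rank X: 6, 2, 5, 4, 7, 1, 3
Rank Y: 2, 7, 4, 6, 1, 5, 3
d = rank(X) − rank(Y): 4, -5, 1, -2, 6, -4, 0; Σd² = 98
ρ = 1 − 6Σd² / [n(n²−1)] = 1 − 6×98 / (7×48) = 1 − 588/336 ≈ -0.750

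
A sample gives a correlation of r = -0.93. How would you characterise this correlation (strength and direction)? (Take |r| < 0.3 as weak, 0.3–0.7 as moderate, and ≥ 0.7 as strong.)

strong negative

r = -0.93 < 0 so the relationship is negative.
|r| = 0.93, which falls in the strong range.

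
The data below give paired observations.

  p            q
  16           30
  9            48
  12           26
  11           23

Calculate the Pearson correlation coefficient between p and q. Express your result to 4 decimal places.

n = 4, Σp = 48, Σq = 127, Σp² = 602, Σq² = 4409, Σpq = 1477
nΣpq − ΣpΣq = 5908 − 6096 = -188
nΣp² − (Σp)² = 2408 − 2304 = 104; nΣq² − (Σq)² = 17636 − 16129 = 1507
r = -188 / √(104 × 1507) = -188 / 395.8889 ≈ -0.4749

-0.4749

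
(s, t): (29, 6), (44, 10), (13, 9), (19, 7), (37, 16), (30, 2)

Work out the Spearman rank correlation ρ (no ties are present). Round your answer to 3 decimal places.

0.371

Rank s: 3, 6, 1, 2, 5, 4
Rank t: 2, 5, 4, 3, 6, 1
d = rank(s) − rank(t): 1, 1, -3, -1, -1, 3; Σd² = 22
ρ = 1 − 6Σd² / [n(n²−1)] = 1 − 6×22 / (6×35) = 1 − 132/210 ≈ 0.371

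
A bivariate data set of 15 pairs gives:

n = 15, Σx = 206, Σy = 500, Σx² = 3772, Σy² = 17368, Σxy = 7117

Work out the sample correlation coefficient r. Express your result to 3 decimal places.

0.308

r = (nΣxy − ΣxΣy) / √[(nΣx² − (Σx)²)(nΣy² − (Σy)²)]
Numerator: 15×7117 − 206×500 = 3755
Denominator: √[(56580 − 42436)(260520 − 250000)] = √[14144 × 10520] = 12198.1507
r = 3755 / 12198.1507 ≈ 0.308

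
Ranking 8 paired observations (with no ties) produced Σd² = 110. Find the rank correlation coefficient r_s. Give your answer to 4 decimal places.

ρ = 1 − 6Σd² / [n(n²−1)] = 1 − 6×110 / (8×63)
  = 1 − 660/504 = 1 − 1.30952 ≈ -0.3095

-0.3095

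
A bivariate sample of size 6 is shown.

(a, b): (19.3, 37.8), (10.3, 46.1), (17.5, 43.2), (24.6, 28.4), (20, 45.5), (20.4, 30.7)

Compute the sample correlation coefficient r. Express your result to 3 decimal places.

-0.740

n = 6, Σa = 112.1, Σb = 231.7, Σa² = 2206.15, Σb² = 9239.59, Σab = 4195.29
nΣab − ΣaΣb = 25171.74 − 25973.57 = -801.83
nΣa² − (Σa)² = 13236.9 − 12566.41 = 670.49; nΣb² − (Σb)² = 55437.54 − 53684.89 = 1752.65
r = -801.83 / √(670.49 × 1752.65) = -801.83 / 1084.0361 ≈ -0.740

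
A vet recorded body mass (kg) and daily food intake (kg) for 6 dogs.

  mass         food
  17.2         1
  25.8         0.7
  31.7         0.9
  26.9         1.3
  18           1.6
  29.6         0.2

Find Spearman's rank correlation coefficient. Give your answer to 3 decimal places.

-0.486

Rank mass: 1, 3, 6, 4, 2, 5
Rank food: 4, 2, 3, 5, 6, 1
d = rank(mass) − rank(food): -3, 1, 3, -1, -4, 4; Σd² = 52
ρ = 1 − 6Σd² / [n(n²−1)] = 1 − 6×52 / (6×35) = 1 − 312/210 ≈ -0.486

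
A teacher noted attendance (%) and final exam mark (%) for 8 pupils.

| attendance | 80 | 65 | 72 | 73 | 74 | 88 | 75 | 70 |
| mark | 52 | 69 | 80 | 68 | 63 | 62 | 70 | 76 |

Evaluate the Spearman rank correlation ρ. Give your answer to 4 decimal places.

Rank attendance: 7, 1, 3, 4, 5, 8, 6, 2
Rank mark: 1, 5, 8, 4, 3, 2, 6, 7
d = rank(attendance) − rank(mark): 6, -4, -5, 0, 2, 6, 0, -5; Σd² = 142
ρ = 1 − 6Σd² / [n(n²−1)] = 1 − 6×142 / (8×63) = 1 − 852/504 ≈ -0.6905

-0.6905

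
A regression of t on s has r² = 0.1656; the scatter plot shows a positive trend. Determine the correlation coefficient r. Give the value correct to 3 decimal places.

|r| = √0.1656 = 0.407
The association is positive, so r = 0.407.

0.407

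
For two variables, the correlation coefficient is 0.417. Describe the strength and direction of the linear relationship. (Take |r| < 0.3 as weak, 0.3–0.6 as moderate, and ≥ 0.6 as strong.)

moderate positive

r = 0.417 > 0 so the relationship is positive.
|r| = 0.417, which falls in the moderate range.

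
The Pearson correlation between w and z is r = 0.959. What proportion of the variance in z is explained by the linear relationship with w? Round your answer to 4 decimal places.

r² = (0.959)² = 0.9197

0.9197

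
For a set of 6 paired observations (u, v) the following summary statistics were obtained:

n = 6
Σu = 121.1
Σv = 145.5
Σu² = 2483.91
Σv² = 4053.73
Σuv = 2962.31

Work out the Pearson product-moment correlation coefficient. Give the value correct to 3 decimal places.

0.177

r = (nΣuv − ΣuΣv) / √[(nΣu² − (Σu)²)(nΣv² − (Σv)²)]
Numerator: 6×2962.31 − 121.1×145.5 = 153.81
Denominator: √[(14903.46 − 14665.21)(24322.38 − 21170.25)] = √[238.25 × 3152.13] = 866.5997
r = 153.81 / 866.5997 ≈ 0.177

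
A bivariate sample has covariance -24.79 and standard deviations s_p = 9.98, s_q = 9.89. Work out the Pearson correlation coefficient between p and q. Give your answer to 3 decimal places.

r = Cov(p,q) / (s_p · s_q) = -24.79 / (9.98 × 9.89)
  = -24.79 / 98.7022 ≈ -0.251

-0.251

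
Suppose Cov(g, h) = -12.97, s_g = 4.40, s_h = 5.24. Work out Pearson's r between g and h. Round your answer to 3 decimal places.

-0.563

r = Cov(g,h) / (s_g · s_h) = -12.97 / (4.40 × 5.24)
  = -12.97 / 23.0560 ≈ -0.563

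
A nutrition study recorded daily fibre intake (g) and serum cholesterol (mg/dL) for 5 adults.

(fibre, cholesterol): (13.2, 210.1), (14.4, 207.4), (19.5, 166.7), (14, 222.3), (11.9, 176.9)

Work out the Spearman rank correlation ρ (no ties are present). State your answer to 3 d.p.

-0.300

Rank fibre: 2, 4, 5, 3, 1
Rank cholesterol: 4, 3, 1, 5, 2
d = rank(fibre) − rank(cholesterol): -2, 1, 4, -2, -1; Σd² = 26
ρ = 1 − 6Σd² / [n(n²−1)] = 1 − 6×26 / (5×24) = 1 − 156/120 ≈ -0.300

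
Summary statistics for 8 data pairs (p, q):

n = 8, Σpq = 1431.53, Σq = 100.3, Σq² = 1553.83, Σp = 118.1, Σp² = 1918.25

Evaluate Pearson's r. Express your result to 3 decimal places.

-0.216

r = (nΣpq − ΣpΣq) / √[(nΣp² − (Σp)²)(nΣq² − (Σq)²)]
Numerator: 8×1431.53 − 118.1×100.3 = -393.19
Denominator: √[(15346 − 13947.61)(12430.64 − 10060.09)] = √[1398.39 × 2370.55] = 1820.7014
r = -393.19 / 1820.7014 ≈ -0.216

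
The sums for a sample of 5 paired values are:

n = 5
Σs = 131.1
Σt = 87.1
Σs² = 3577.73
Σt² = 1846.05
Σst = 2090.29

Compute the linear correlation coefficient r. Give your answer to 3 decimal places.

-0.901

r = (nΣst − ΣsΣt) / √[(nΣs² − (Σs)²)(nΣt² − (Σt)²)]
Numerator: 5×2090.29 − 131.1×87.1 = -967.36
Denominator: √[(17888.65 − 17187.21)(9230.25 − 7586.41)] = √[701.44 × 1643.84] = 1073.8040
r = -967.36 / 1073.8040 ≈ -0.901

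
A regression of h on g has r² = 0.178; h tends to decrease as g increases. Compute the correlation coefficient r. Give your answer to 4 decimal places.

-0.4219

|r| = √0.178 = 0.4219
The association is negative, so r = −0.4219.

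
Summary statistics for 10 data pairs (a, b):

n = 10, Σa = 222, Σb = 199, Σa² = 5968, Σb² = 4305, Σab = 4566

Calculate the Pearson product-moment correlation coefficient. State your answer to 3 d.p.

r = (nΣab − ΣaΣb) / √[(nΣa² − (Σa)²)(nΣb² − (Σb)²)]
Numerator: 10×4566 − 222×199 = 1482
Denominator: √[(59680 − 49284)(43050 − 39601)] = √[10396 × 3449] = 5987.9716
r = 1482 / 5987.9716 ≈ 0.247

0.247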